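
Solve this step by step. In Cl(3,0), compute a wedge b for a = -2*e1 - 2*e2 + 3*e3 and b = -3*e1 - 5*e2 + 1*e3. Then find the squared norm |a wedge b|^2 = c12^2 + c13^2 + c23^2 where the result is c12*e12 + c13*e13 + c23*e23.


a wedge b = (a1*b2 - a2*b1)*e12 + (a1*b3 - a3*b1)*e13 + (a2*b3 - a3*b2)*e23
e12 coeff: (-2)*(-5) - (-2)*(-3) = 10 - 6 = 4
e13 coeff: (-2)*1 - 3*(-3) = -2 - (-9) = 7
e23 coeff: (-2)*1 - 3*(-5) = -2 - (-15) = 13
|a wedge b|^2 = 4^2 + 7^2 + 13^2
= 16 + 49 + 169
= 234


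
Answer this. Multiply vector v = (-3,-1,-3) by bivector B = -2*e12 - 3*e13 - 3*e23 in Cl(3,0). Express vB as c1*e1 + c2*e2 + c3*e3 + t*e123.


vB has grade-1 (vector) and grade-3 (trivector) parts: vB = (v _| B) + (v ^ B).
Vector part <vB>_1:
  e1: -v2*b12 - v3*b13 = -(-1)*(-2) - (-3)*(-3) = -11
  e2: v1*b12 - v3*b23 = (-3)*(-2) - (-3)*(-3) = -3
  e3: v1*b13 + v2*b23 = (-3)*(-3) + (-1)*(-3) = 12
Trivector part <vB>_3:
  e123: v1*b23 - v2*b13 + v3*b12 = (-3)*(-3) - (-1)*(-3) + (-3)*(-2) = 12
vB = -11*e1 - 3*e2 + 12*e3 + 12*e123


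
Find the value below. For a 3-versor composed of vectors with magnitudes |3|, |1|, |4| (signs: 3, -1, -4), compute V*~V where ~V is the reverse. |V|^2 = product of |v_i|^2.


Each vector v_i has |v_i|^2 = s_i^2
Squared scales: 3^2 = 9, (-1)^2 = 1, (-4)^2 = 16
|V|^2 = 9 * 1 * 16
= 144


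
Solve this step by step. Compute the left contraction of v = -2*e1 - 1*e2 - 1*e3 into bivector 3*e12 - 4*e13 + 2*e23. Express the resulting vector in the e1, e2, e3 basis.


Left contraction v _| B = <vB>_1 (grade-1 part of the geometric product vB).
Using e1_|e12 = e2, e2_|e12 = -e1, e1_|e13 = e3, e3_|e13 = -e1, e2_|e23 = e3, e3_|e23 = -e2:
e1 coeff: -v2*b12 - v3*b13 = -(-1)*(3) - (-1)*(-4) = -1
e2 coeff: v1*b12 - v3*b23 = (-2)*(3) - (-1)*(2) = -4
e3 coeff: v1*b13 + v2*b23 = (-2)*(-4) + (-1)*(2) = 6
v _| B = -1*e1 - 4*e2 + 6*e3


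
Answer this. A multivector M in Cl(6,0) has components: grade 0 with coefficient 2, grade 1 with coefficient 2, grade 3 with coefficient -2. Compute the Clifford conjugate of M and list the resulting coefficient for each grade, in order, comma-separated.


Clifford conjugate sign for grade k: (-1)^(k(k+1)/2)
Grade 0: (-1)^(0*1/2) = (-1)^0 = 1, coeff 2 -> 2
Grade 1: (-1)^(1*2/2) = (-1)^1 = -1, coeff 2 -> -2
Grade 3: (-1)^(3*4/2) = (-1)^6 = 1, coeff -2 -> -2
Conjugated coefficients: 2, -2, -2


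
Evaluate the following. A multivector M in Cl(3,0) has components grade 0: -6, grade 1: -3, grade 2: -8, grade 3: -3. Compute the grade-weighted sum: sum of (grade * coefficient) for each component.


Grade-weighted sum = sum of grade_k * coefficient_k
0*(-6) = 0
1*(-3) = -3
2*(-8) = -16
3*(-3) = -9
Total = 0 + (-3) + (-16) + (-9) = -28


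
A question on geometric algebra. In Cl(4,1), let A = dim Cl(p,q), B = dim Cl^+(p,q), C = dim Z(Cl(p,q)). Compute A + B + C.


n = 4 + 1 = 5
Total dim = 2^5 = 32
Even subalgebra dim = 2^4 = 16
n is odd, so center dim = 2
Sum = 32 + 16 + 2 = 50


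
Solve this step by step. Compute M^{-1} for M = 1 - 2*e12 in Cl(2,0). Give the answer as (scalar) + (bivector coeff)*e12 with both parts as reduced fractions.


M = 1 - 2*e12, where e12^2 = -1.
Since M commutes with its reverse ~M = a - b*e12, M * ~M = a^2 - b^2*e12^2 = a^2 + b^2.
So M^{-1} = ~M / (a^2 + b^2) = (a - b*e12)/(a^2 + b^2).
a^2 + b^2 = 1 + 4 = 5
Scalar part = 1/5 = 1/5
Bivector coeff = 2/5 = 2/5
M^{-1} = 1/5 + 2/5*e12


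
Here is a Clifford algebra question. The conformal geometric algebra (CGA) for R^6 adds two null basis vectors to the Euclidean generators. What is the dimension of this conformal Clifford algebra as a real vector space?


The conformal model of R^6 uses Cl(7,1): the 6 Euclidean generators plus two extra orthogonal generators e+ (e+^2 = +1) and e- (e-^2 = -1), from which the null vectors e0, einf are built.
Number of generators m = 6 + 2 = 8.
dim Cl(p,q) = 2^m = 2^8 = 256


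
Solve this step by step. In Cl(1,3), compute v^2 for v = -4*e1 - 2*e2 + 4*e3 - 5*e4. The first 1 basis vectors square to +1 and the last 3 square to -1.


v^2 = sum of c_i^2 * e_i^2
Positive signature terms (e_i^2 = +1): (-4)^2 = 16
Negative signature terms (e_j^2 = -1): (-2)^2 + 4^2 + (-5)^2 = 45
v^2 = 16 - 45 = -29


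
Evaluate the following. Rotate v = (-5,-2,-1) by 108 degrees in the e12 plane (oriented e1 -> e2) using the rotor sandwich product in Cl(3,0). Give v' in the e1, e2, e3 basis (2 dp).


Rotor R = cos(54deg) - sin(54deg)*e12
Rotation angle theta = 2 * 54 = 108 degrees in the e12 plane (e1 -> e2).
The component perpendicular to the plane (e3) is invariant: v'_3 = v3 = -1.00
cos(108deg) = -0.3090, sin(108deg) = 0.9511
v'_1 = v1*cos(theta) - v2*sin(theta) = -5*(-0.3090) - (-2)*0.9511 = 3.45
v'_2 = v1*sin(theta) + v2*cos(theta) = -5*0.9511 + (-2)*(-0.3090) = -4.14
v' = 3.45*e1 - 4.14*e2 - 1.00*e3


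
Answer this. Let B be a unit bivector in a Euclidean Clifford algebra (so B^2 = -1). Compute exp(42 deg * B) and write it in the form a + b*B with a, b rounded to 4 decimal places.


For a unit bivector B with B^2 = -1, the exponential series gives
e^(theta*B) = cos(theta) + sin(theta)*B (the GA analogue of Euler's formula).
theta = 42 degrees = 0.733038 rad
cos(42 deg) = 0.7431
sin(42 deg) = 0.6691
exp(theta*B) = 0.7431 + 0.6691*B


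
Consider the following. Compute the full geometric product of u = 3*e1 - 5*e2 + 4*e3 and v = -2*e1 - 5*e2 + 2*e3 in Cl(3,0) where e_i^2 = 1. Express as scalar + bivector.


In Cl(3,0): e_i^2 = 1, e_ie_j = -e_je_i for i != j.
Scalar part = u . v = 3*(-2) + (-5)*(-5) + 4*2
= -6 + 25 + 8 = 27
e12 coeff = 3*(-5) - (-5)*(-2) = -15 - 10 = -25
e13 coeff = 3*2 - 4*(-2) = 6 - (-8) = 14
e23 coeff = (-5)*2 - 4*(-5) = -10 - (-20) = 10
uv = 27 - 25*e12 + 14*e13 + 10*e23


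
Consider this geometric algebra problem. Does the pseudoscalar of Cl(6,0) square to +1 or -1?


The pseudoscalar I = e1...e_n (product of all n generators) of Cl(p,q) satisfies I^2 = (-1)^(q + n(n-1)/2).
p = 6, q = 0, n = p + q = 6
n(n-1)/2 = 6 * 5 / 2 = 15
Exponent = q + n(n-1)/2 = 0 + 15 = 15
I^2 = (-1)^15 = -1


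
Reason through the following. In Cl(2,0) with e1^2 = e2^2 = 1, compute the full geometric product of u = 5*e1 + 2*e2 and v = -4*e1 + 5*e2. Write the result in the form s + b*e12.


Expand: (5*e1 + 2*e2)(-4*e1 + 5*e2)
= 5*(-4)*e1e1 + 5*5*e1e2 + 2*(-4)*e2e1 + 2*5*e2e2
Using e1^2 = e2^2 = 1, e2e1 = -e1e2:
Scalar part s = 5*(-4) + 2*5 = -20 + 10 = -10
Bivector part b = 5*5 - 2*(-4) = 25 - (-8) = 33
uv = -10 + 33*e12


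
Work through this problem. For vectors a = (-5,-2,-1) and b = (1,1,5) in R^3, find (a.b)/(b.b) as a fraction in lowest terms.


Projection coefficient = (a . b) / (b . b)
a . b = (-5)*1 + (-2)*1 + (-1)*5
= -5 + (-2) + (-5) = -12
b . b = 1^2 + 1^2 + 5^2
= 1 + 1 + 25 = 27
Coefficient = -12/27
In lowest terms: -4/9


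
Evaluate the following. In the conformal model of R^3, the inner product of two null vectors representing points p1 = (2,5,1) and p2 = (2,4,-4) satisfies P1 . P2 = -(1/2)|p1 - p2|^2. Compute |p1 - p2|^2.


p1 - p2 = (0, 1, 5)
|p1 - p2|^2 = 0^2 + 1^2 + 5^2
= 0 + 1 + 25
= 26


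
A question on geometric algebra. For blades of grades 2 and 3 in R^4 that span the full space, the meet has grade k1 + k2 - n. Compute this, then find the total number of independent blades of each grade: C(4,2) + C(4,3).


Meet grade = grade(A) + grade(B) - n
= 2 + 3 - 4 = 1
C(4,2) = 6
C(4,3) = 4
dim_A + dim_B = 6 + 4 = 10


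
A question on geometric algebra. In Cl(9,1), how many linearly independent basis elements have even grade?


Even subalgebra dimension = 2^(n-1)
n = 9 + 1 = 10
2^(10 - 1) = 2^9 = 512
Verification: sum of C(10,k) for even k = 1 + 45 + 210 + 210 + 45 + 1 = 512
Result = 512


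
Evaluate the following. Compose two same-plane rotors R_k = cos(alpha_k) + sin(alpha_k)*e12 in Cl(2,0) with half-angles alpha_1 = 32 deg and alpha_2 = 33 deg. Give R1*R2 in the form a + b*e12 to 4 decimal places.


Same-plane rotors commute and their half-angles add:
R1*R2 = cos(a1 + a2) + sin(a1 + a2)*e12.
a1 + a2 = 32 + 33 = 65 deg
cos(65 deg) = 0.4226
sin(65 deg) = 0.9063
R1*R2 = 0.4226 + 0.9063*e12


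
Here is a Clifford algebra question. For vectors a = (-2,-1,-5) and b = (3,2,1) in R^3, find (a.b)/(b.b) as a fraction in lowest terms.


Projection coefficient = (a . b) / (b . b)
a . b = (-2)*3 + (-1)*2 + (-5)*1
= -6 + (-2) + (-5) = -13
b . b = 3^2 + 2^2 + 1^2
= 9 + 4 + 1 = 14
Coefficient = -13/14
In lowest terms: -13/14


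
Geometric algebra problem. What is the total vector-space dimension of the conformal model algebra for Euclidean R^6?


The conformal model of R^6 uses Cl(7,1): the 6 Euclidean generators plus two extra orthogonal generators e+ (e+^2 = +1) and e- (e-^2 = -1), from which the null vectors e0, einf are built.
Number of generators m = 6 + 2 = 8.
dim Cl(p,q) = 2^m = 2^8 = 256


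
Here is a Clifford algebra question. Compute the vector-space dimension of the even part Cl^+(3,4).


Even subalgebra dimension = 2^(n-1)
n = 3 + 4 = 7
2^(7 - 1) = 2^6 = 64
Verification: sum of C(7,k) for even k = 1 + 21 + 35 + 7 = 64
Result = 64


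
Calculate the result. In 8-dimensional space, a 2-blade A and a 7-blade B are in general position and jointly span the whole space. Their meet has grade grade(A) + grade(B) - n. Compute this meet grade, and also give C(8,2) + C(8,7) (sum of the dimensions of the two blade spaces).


Meet grade = grade(A) + grade(B) - n
= 2 + 7 - 8 = 1
C(8,2) = 28
C(8,7) = 8
dim_A + dim_B = 28 + 8 = 36


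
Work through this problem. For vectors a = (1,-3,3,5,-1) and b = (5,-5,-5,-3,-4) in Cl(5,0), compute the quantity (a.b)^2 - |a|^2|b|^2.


a . b = 1*5 + (-3)*(-5) + 3*(-5) + 5*(-3) + (-1)*(-4)
= 5 + 15 + (-15) + (-15) + 4 = -6
|a|^2 = 1^2 + (-3)^2 + 3^2 + 5^2 + (-1)^2 = 45
|b|^2 = 5^2 + (-5)^2 + (-5)^2 + (-3)^2 + (-4)^2 = 100
(a.b)^2 = (-6)^2 = 36
|a|^2 * |b|^2 = 45 * 100 = 4500
Result = 36 - 4500 = -4464


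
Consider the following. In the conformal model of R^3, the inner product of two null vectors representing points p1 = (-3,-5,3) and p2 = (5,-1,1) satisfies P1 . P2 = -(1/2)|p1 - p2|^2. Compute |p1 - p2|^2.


p1 - p2 = (-8, -4, 2)
|p1 - p2|^2 = (-8)^2 + (-4)^2 + 2^2
= 64 + 16 + 4
= 84


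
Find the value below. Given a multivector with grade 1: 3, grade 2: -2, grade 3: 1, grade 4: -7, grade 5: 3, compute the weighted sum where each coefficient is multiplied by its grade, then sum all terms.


Grade-weighted sum = sum of grade_k * coefficient_k
1*3 = 3
2*(-2) = -4
3*1 = 3
4*(-7) = -28
5*3 = 15
Total = 3 + (-4) + 3 + (-28) + 15 = -11


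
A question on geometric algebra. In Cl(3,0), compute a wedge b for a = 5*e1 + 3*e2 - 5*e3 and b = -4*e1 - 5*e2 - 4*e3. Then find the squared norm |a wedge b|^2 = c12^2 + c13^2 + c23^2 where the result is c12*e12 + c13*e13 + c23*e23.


a wedge b = (a1*b2 - a2*b1)*e12 + (a1*b3 - a3*b1)*e13 + (a2*b3 - a3*b2)*e23
e12 coeff: 5*(-5) - 3*(-4) = -25 - (-12) = -13
e13 coeff: 5*(-4) - (-5)*(-4) = -20 - 20 = -40
e23 coeff: 3*(-4) - (-5)*(-5) = -12 - 25 = -37
|a wedge b|^2 = (-13)^2 + (-40)^2 + (-37)^2
= 169 + 1600 + 1369
= 3138


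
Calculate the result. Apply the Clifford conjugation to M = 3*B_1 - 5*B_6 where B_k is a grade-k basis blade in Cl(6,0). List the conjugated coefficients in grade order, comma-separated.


Clifford conjugate sign for grade k: (-1)^(k(k+1)/2)
Grade 1: (-1)^(1*2/2) = (-1)^1 = -1, coeff 3 -> -3
Grade 6: (-1)^(6*7/2) = (-1)^21 = -1, coeff -5 -> 5
Conjugated coefficients: -3, 5


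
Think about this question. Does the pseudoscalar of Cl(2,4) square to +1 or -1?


The pseudoscalar I = e1...e_n (product of all n generators) of Cl(p,q) satisfies I^2 = (-1)^(q + n(n-1)/2).
p = 2, q = 4, n = p + q = 6
n(n-1)/2 = 6 * 5 / 2 = 15
Exponent = q + n(n-1)/2 = 4 + 15 = 19
I^2 = (-1)^19 = -1


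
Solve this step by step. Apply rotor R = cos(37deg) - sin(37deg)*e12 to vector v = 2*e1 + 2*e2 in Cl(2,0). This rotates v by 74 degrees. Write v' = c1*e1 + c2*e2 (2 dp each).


Rotor R = cos(37deg) - sin(37deg)*e12
Rotation angle theta = 2 * 37 = 74 degrees
v' = R*v*~R rotates v by theta.
cos(74deg) = 0.2756, sin(74deg) = 0.9613
v'_1 = 2*cos(74deg) - 2*sin(74deg)
= 2*0.2756 - 2*0.9613
= -1.37
v'_2 = 2*sin(74deg) + 2*cos(74deg)
= 2*0.9613 + 2*0.2756
= 2.47
v' = -1.37*e1 + 2.47*e2


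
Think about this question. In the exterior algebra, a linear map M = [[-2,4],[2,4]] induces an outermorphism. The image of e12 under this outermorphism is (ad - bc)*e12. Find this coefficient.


The outermorphism of a linear map f sends e1^e2 to f(e1)^f(e2).
f(e1) = -2*e1 + 2*e2
f(e2) = 4*e1 + 4*e2
f(e1) ^ f(e2) = (-2*e1 + 2*e2) ^ (4*e1 + 4*e2)
= (-2)*4*e12 + 2*4*e21
= (-8 - 8)*e12
= -16*e12
Coefficient = -16


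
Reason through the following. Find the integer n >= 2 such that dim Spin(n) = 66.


dim Spin(n) = dim so(n) = n(n-1)/2.
Solve n(n-1)/2 = 66, i.e. n^2 - n - 132 = 0.
Discriminant = 1 + 8*66 = 529
n = (1 + sqrt(529))/2 = (1 + 23)/2 = 12


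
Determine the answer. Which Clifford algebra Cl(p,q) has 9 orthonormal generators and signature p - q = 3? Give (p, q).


We need p + q = 9 and p - q = 3.
Adding: 2p = 9 + 3 = 12, so p = 6.
Then q = 9 - 6 = 3.
(p, q) = (6, 3)


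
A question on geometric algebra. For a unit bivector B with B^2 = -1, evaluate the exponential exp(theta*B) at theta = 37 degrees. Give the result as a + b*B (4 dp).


For a unit bivector B with B^2 = -1, the exponential series gives
e^(theta*B) = cos(theta) + sin(theta)*B (the GA analogue of Euler's formula).
theta = 37 degrees = 0.645772 rad
cos(37 deg) = 0.7986
sin(37 deg) = 0.6018
exp(theta*B) = 0.7986 + 0.6018*B


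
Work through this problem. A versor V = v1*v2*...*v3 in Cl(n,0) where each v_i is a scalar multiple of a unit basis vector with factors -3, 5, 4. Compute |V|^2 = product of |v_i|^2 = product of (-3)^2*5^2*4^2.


Each vector v_i has |v_i|^2 = s_i^2
Squared scales: (-3)^2 = 9, 5^2 = 25, 4^2 = 16
|V|^2 = 9 * 25 * 16
= 3600


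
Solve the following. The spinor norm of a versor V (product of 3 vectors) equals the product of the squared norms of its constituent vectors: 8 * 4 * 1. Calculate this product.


Spinor norm N(V) = |v1|^2 * |v2|^2 * ... * |v3|^2
= 8 * 4 * 1
Running product: 8, 32, 32
N(V) = 32


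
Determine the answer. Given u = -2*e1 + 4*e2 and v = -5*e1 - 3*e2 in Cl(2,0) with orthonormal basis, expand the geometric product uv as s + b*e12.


Expand: (-2*e1 + 4*e2)(-5*e1 - 3*e2)
= (-2)*(-5)*e1e1 + (-2)*(-3)*e1e2 + 4*(-5)*e2e1 + 4*(-3)*e2e2
Using e1^2 = e2^2 = 1, e2e1 = -e1e2:
Scalar part s = (-2)*(-5) + 4*(-3) = 10 + (-12) = -2
Bivector part b = (-2)*(-3) - 4*(-5) = 6 - (-20) = 26
uv = -2 + 26*e12


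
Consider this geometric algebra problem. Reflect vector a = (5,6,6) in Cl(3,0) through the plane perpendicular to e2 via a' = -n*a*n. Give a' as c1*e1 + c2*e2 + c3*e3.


Reflection formula: a' = -n*a*n, with n = e2 (unit vector, n^2 = 1).
For reflection through hyperplane perp to e2:
The component along e2 flips sign, others stay.
a = (5, 6, 6)
a' = (5, -6, 6)
a' = 5*e1 - 6*e2 + 6*e3


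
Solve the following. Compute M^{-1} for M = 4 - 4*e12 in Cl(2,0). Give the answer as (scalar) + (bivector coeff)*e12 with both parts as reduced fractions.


M = 4 - 4*e12, where e12^2 = -1.
Since M commutes with its reverse ~M = a - b*e12, M * ~M = a^2 - b^2*e12^2 = a^2 + b^2.
So M^{-1} = ~M / (a^2 + b^2) = (a - b*e12)/(a^2 + b^2).
a^2 + b^2 = 16 + 16 = 32
Scalar part = 4/32 = 1/8
Bivector coeff = 4/32 = 1/8
M^{-1} = 1/8 + 1/8*e12


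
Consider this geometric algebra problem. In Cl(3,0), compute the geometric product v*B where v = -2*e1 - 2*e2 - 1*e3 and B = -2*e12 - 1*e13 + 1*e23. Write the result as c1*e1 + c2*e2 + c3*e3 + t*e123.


vB has grade-1 (vector) and grade-3 (trivector) parts: vB = (v _| B) + (v ^ B).
Vector part <vB>_1:
  e1: -v2*b12 - v3*b13 = -(-2)*(-2) - (-1)*(-1) = -5
  e2: v1*b12 - v3*b23 = (-2)*(-2) - (-1)*(1) = 5
  e3: v1*b13 + v2*b23 = (-2)*(-1) + (-2)*(1) = 0
Trivector part <vB>_3:
  e123: v1*b23 - v2*b13 + v3*b12 = (-2)*(1) - (-2)*(-1) + (-1)*(-2) = -2
vB = -5*e1 + 5*e2 + 0*e3 - 2*e123


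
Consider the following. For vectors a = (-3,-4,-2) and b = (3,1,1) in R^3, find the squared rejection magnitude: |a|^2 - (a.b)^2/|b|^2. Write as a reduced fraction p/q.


|a|^2 = (-3)^2 + (-4)^2 + (-2)^2 = 29
|b|^2 = 3^2 + 1^2 + 1^2 = 11
a . b = (-3)*3 + (-4)*1 + (-2)*1 = -15
(a.b)^2 = (-15)^2 = 225
|rej|^2 = 29 - 225/11
= (319 - 225)/11
= 94/11
In lowest terms: 94/11


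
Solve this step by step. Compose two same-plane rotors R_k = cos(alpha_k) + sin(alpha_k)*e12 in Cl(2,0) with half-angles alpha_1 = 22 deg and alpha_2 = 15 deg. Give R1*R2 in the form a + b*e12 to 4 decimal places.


Same-plane rotors commute and their half-angles add:
R1*R2 = cos(a1 + a2) + sin(a1 + a2)*e12.
a1 + a2 = 22 + 15 = 37 deg
cos(37 deg) = 0.7986
sin(37 deg) = 0.6018
R1*R2 = 0.7986 + 0.6018*e12


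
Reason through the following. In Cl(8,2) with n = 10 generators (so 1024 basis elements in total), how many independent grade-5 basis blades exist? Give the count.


Number of grade-k basis blades in Cl(p,q) with n = p + q is C(n, k).
n = 8 + 2 = 10
C(10, 5) = 10! / (5! * 5!)
= 3628800 / (120 * 120)
= 252


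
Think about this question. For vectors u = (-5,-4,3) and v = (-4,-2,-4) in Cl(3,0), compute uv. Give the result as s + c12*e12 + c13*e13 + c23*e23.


In Cl(3,0): e_i^2 = 1, e_ie_j = -e_je_i for i != j.
Scalar part = u . v = (-5)*(-4) + (-4)*(-2) + 3*(-4)
= 20 + 8 + (-12) = 16
e12 coeff = (-5)*(-2) - (-4)*(-4) = 10 - 16 = -6
e13 coeff = (-5)*(-4) - 3*(-4) = 20 - (-12) = 32
e23 coeff = (-4)*(-4) - 3*(-2) = 16 - (-6) = 22
uv = 16 - 6*e12 + 32*e13 + 22*e23


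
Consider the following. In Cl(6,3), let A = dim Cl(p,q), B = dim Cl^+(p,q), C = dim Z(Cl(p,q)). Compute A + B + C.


n = 6 + 3 = 9
Total dim = 2^9 = 512
Even subalgebra dim = 2^8 = 256
n is odd, so center dim = 2
Sum = 512 + 256 + 2 = 770


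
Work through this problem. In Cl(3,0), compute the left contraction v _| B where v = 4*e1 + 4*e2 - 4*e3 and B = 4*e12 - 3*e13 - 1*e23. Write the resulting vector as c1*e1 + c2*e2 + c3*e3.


Left contraction v _| B = <vB>_1 (grade-1 part of the geometric product vB).
Using e1_|e12 = e2, e2_|e12 = -e1, e1_|e13 = e3, e3_|e13 = -e1, e2_|e23 = e3, e3_|e23 = -e2:
e1 coeff: -v2*b12 - v3*b13 = -(4)*(4) - (-4)*(-3) = -28
e2 coeff: v1*b12 - v3*b23 = (4)*(4) - (-4)*(-1) = 12
e3 coeff: v1*b13 + v2*b23 = (4)*(-3) + (4)*(-1) = -16
v _| B = -28*e1 + 12*e2 - 16*e3


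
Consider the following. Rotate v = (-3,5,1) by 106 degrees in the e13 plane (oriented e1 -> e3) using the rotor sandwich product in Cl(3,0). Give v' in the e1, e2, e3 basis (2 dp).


Rotor R = cos(53deg) - sin(53deg)*e13
Rotation angle theta = 2 * 53 = 106 degrees in the e13 plane (e1 -> e3).
The component perpendicular to the plane (e2) is invariant: v'_2 = v2 = 5.00
cos(106deg) = -0.2756, sin(106deg) = 0.9613
v'_1 = v1*cos(theta) - v3*sin(theta) = -3*(-0.2756) - 1*0.9613 = -0.13
v'_3 = v1*sin(theta) + v3*cos(theta) = -3*0.9613 + 1*(-0.2756) = -3.16
v' = -0.13*e1 + 5.00*e2 - 3.16*e3


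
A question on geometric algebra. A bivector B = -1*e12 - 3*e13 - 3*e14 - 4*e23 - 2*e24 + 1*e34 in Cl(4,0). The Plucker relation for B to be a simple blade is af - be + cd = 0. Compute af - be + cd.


Plucker relation: af - be + cd
a*f = (-1)*1 = -1
b*e = (-3)*(-2) = 6
c*d = (-3)*(-4) = 12
af - be + cd = -1 - 6 + 12
= 5


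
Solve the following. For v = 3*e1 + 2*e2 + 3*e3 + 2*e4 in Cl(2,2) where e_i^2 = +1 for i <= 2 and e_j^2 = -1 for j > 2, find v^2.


v^2 = sum of c_i^2 * e_i^2
Positive signature terms (e_i^2 = +1): 3^2 + 2^2 = 13
Negative signature terms (e_j^2 = -1): 3^2 + 2^2 = 13
v^2 = 13 - 13 = 0


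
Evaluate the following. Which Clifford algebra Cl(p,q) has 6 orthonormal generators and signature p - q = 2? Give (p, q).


We need p + q = 6 and p - q = 2.
Adding: 2p = 6 + 2 = 8, so p = 4.
Then q = 6 - 4 = 2.
(p, q) = (4, 2)


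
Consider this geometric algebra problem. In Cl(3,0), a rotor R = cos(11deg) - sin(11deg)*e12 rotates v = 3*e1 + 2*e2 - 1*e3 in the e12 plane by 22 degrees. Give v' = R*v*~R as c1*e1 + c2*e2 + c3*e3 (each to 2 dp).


Rotor R = cos(11deg) - sin(11deg)*e12
Rotation angle theta = 2 * 11 = 22 degrees in the e12 plane (e1 -> e2).
The component perpendicular to the plane (e3) is invariant: v'_3 = v3 = -1.00
cos(22deg) = 0.9272, sin(22deg) = 0.3746
v'_1 = v1*cos(theta) - v2*sin(theta) = 3*0.9272 - 2*0.3746 = 2.03
v'_2 = v1*sin(theta) + v2*cos(theta) = 3*0.3746 + 2*0.9272 = 2.98
v' = 2.03*e1 + 2.98*e2 - 1.00*e3


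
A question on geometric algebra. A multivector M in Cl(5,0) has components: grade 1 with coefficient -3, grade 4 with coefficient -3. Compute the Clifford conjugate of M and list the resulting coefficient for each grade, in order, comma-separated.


Clifford conjugate sign for grade k: (-1)^(k(k+1)/2)
Grade 1: (-1)^(1*2/2) = (-1)^1 = -1, coeff -3 -> 3
Grade 4: (-1)^(4*5/2) = (-1)^10 = 1, coeff -3 -> -3
Conjugated coefficients: 3, -3


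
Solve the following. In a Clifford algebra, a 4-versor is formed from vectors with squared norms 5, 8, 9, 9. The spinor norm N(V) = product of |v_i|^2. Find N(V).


Spinor norm N(V) = |v1|^2 * |v2|^2 * ... * |v4|^2
= 5 * 8 * 9 * 9
Running product: 5, 40, 360, 3240
N(V) = 3240


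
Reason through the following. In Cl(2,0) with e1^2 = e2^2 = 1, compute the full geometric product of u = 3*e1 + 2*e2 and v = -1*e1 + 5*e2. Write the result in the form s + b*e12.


Expand: (3*e1 + 2*e2)(-1*e1 + 5*e2)
= 3*(-1)*e1e1 + 3*5*e1e2 + 2*(-1)*e2e1 + 2*5*e2e2
Using e1^2 = e2^2 = 1, e2e1 = -e1e2:
Scalar part s = 3*(-1) + 2*5 = -3 + 10 = 7
Bivector part b = 3*5 - 2*(-1) = 15 - (-2) = 17
uv = 7 + 17*e12


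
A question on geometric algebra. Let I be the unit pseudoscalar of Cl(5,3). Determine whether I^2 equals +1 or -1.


The pseudoscalar I = e1...e_n (product of all n generators) of Cl(p,q) satisfies I^2 = (-1)^(q + n(n-1)/2).
p = 5, q = 3, n = p + q = 8
n(n-1)/2 = 8 * 7 / 2 = 28
Exponent = q + n(n-1)/2 = 3 + 28 = 31
I^2 = (-1)^31 = -1


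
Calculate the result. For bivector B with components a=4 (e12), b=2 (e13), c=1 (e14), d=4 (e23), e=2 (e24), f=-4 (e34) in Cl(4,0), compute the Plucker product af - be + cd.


Plucker relation: af - be + cd
a*f = 4*(-4) = -16
b*e = 2*2 = 4
c*d = 1*4 = 4
af - be + cd = -16 - 4 + 4
= -16


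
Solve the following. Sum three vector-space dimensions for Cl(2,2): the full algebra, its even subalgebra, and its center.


n = 2 + 2 = 4
Total dim = 2^4 = 16
Even subalgebra dim = 2^3 = 8
n is even, so center dim = 1
Sum = 16 + 8 + 1 = 25


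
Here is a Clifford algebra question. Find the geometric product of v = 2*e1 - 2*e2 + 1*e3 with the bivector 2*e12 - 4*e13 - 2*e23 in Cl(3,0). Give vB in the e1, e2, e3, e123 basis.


vB has grade-1 (vector) and grade-3 (trivector) parts: vB = (v _| B) + (v ^ B).
Vector part <vB>_1:
  e1: -v2*b12 - v3*b13 = -(-2)*(2) - (1)*(-4) = 8
  e2: v1*b12 - v3*b23 = (2)*(2) - (1)*(-2) = 6
  e3: v1*b13 + v2*b23 = (2)*(-4) + (-2)*(-2) = -4
Trivector part <vB>_3:
  e123: v1*b23 - v2*b13 + v3*b12 = (2)*(-2) - (-2)*(-4) + (1)*(2) = -10
vB = 8*e1 + 6*e2 - 4*e3 - 10*e123


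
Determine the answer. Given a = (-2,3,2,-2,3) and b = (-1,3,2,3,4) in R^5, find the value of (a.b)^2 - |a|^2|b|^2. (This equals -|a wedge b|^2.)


a . b = (-2)*(-1) + 3*3 + 2*2 + (-2)*3 + 3*4
= 2 + 9 + 4 + (-6) + 12 = 21
|a|^2 = (-2)^2 + 3^2 + 2^2 + (-2)^2 + 3^2 = 30
|b|^2 = (-1)^2 + 3^2 + 2^2 + 3^2 + 4^2 = 39
(a.b)^2 = 21^2 = 441
|a|^2 * |b|^2 = 30 * 39 = 1170
Result = 441 - 1170 = -729


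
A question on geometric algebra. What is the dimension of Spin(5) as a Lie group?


Spin(n) double-covers SO(n); both have Lie algebra so(n) of dimension n(n-1)/2.
n = 5
n(n-1) = 5 * 4 = 20
dim Spin(5) = 20/2 = 10


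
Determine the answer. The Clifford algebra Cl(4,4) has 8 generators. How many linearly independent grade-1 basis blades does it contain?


Number of grade-k basis blades in Cl(p,q) with n = p + q is C(n, k).
n = 4 + 4 = 8
C(8, 1) = 8! / (1! * 7!)
= 40320 / (1 * 5040)
= 8


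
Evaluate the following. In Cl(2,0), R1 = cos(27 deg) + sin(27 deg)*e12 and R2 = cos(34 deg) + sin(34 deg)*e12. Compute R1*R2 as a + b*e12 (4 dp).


Same-plane rotors commute and their half-angles add:
R1*R2 = cos(a1 + a2) + sin(a1 + a2)*e12.
a1 + a2 = 27 + 34 = 61 deg
cos(61 deg) = 0.4848
sin(61 deg) = 0.8746
R1*R2 = 0.4848 + 0.8746*e12


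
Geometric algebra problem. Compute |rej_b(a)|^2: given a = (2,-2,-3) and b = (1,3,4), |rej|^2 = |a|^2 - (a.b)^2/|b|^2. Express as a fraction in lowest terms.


|a|^2 = 2^2 + (-2)^2 + (-3)^2 = 17
|b|^2 = 1^2 + 3^2 + 4^2 = 26
a . b = 2*1 + (-2)*3 + (-3)*4 = -16
(a.b)^2 = (-16)^2 = 256
|rej|^2 = 17 - 256/26
= (442 - 256)/26
= 186/26
In lowest terms: 93/13


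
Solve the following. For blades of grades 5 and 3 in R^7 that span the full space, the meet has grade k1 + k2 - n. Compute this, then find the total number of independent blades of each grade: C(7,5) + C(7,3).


Meet grade = grade(A) + grade(B) - n
= 5 + 3 - 7 = 1
C(7,5) = 21
C(7,3) = 35
dim_A + dim_B = 21 + 35 = 56


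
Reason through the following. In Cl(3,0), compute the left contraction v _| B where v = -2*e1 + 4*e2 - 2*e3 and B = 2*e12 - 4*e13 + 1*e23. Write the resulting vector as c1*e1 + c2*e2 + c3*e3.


Left contraction v _| B = <vB>_1 (grade-1 part of the geometric product vB).
Using e1_|e12 = e2, e2_|e12 = -e1, e1_|e13 = e3, e3_|e13 = -e1, e2_|e23 = e3, e3_|e23 = -e2:
e1 coeff: -v2*b12 - v3*b13 = -(4)*(2) - (-2)*(-4) = -16
e2 coeff: v1*b12 - v3*b23 = (-2)*(2) - (-2)*(1) = -2
e3 coeff: v1*b13 + v2*b23 = (-2)*(-4) + (4)*(1) = 12
v _| B = -16*e1 - 2*e2 + 12*e3


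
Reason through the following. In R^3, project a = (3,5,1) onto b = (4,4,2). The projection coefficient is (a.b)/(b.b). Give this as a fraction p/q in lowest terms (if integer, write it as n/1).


Projection coefficient = (a . b) / (b . b)
a . b = 3*4 + 5*4 + 1*2
= 12 + 20 + 2 = 34
b . b = 4^2 + 4^2 + 2^2
= 16 + 16 + 4 = 36
Coefficient = 34/36
In lowest terms: 17/18


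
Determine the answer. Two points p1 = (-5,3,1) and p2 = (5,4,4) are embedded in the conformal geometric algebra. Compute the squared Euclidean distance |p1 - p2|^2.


p1 - p2 = (-10, -1, -3)
|p1 - p2|^2 = (-10)^2 + (-1)^2 + (-3)^2
= 100 + 1 + 9
= 110


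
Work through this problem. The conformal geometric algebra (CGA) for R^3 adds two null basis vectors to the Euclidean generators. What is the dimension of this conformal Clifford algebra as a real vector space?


The conformal model of R^3 uses Cl(4,1): the 3 Euclidean generators plus two extra orthogonal generators e+ (e+^2 = +1) and e- (e-^2 = -1), from which the null vectors e0, einf are built.
Number of generators m = 3 + 2 = 5.
dim Cl(p,q) = 2^m = 2^5 = 32


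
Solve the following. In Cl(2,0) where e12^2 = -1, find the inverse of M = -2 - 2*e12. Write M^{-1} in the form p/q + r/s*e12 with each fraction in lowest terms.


M = -2 - 2*e12, where e12^2 = -1.
Since M commutes with its reverse ~M = a - b*e12, M * ~M = a^2 - b^2*e12^2 = a^2 + b^2.
So M^{-1} = ~M / (a^2 + b^2) = (a - b*e12)/(a^2 + b^2).
a^2 + b^2 = 4 + 4 = 8
Scalar part = -2/8 = -1/4
Bivector coeff = 2/8 = 1/4
M^{-1} = -1/4 + 1/4*e12


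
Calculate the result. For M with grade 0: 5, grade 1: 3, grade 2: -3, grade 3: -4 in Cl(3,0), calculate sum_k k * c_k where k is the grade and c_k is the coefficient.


Grade-weighted sum = sum of grade_k * coefficient_k
0*5 = 0
1*3 = 3
2*(-3) = -6
3*(-4) = -12
Total = 0 + 3 + (-6) + (-12) = -15


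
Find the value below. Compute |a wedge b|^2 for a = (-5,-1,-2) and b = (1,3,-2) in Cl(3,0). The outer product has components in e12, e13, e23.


a wedge b = (a1*b2 - a2*b1)*e12 + (a1*b3 - a3*b1)*e13 + (a2*b3 - a3*b2)*e23
e12 coeff: (-5)*3 - (-1)*1 = -15 - (-1) = -14
e13 coeff: (-5)*(-2) - (-2)*1 = 10 - (-2) = 12
e23 coeff: (-1)*(-2) - (-2)*3 = 2 - (-6) = 8
|a wedge b|^2 = (-14)^2 + 12^2 + 8^2
= 196 + 144 + 64
= 404


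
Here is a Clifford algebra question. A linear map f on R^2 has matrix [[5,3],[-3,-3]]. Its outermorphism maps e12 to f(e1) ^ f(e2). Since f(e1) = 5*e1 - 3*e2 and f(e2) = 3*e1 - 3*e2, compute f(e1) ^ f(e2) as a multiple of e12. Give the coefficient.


The outermorphism of a linear map f sends e1^e2 to f(e1)^f(e2).
f(e1) = 5*e1 - 3*e2
f(e2) = 3*e1 - 3*e2
f(e1) ^ f(e2) = (5*e1 - 3*e2) ^ (3*e1 - 3*e2)
= 5*(-3)*e12 + (-3)*3*e21
= (-15 - (-9))*e12
= -6*e12
Coefficient = -6


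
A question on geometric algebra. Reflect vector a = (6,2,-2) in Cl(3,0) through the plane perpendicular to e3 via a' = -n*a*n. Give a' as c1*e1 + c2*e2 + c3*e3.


Reflection formula: a' = -n*a*n, with n = e3 (unit vector, n^2 = 1).
For reflection through hyperplane perp to e3:
The component along e3 flips sign, others stay.
a = (6, 2, -2)
a' = (6, 2, 2)
a' = 6*e1 + 2*e2 + 2*e3


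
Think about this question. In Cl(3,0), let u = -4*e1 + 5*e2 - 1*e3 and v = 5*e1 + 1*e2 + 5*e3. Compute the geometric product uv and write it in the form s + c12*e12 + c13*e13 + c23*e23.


In Cl(3,0): e_i^2 = 1, e_ie_j = -e_je_i for i != j.
Scalar part = u . v = (-4)*5 + 5*1 + (-1)*5
= -20 + 5 + (-5) = -20
e12 coeff = (-4)*1 - 5*5 = -4 - 25 = -29
e13 coeff = (-4)*5 - (-1)*5 = -20 - (-5) = -15
e23 coeff = 5*5 - (-1)*1 = 25 - (-1) = 26
uv = -20 - 29*e12 - 15*e13 + 26*e23


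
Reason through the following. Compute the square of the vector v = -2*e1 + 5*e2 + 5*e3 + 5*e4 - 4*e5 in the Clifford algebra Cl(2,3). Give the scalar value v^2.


v^2 = sum of c_i^2 * e_i^2
Positive signature terms (e_i^2 = +1): (-2)^2 + 5^2 = 29
Negative signature terms (e_j^2 = -1): 5^2 + 5^2 + (-4)^2 = 66
v^2 = 29 - 66 = -37


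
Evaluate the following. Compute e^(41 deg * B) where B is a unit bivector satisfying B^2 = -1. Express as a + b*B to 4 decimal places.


For a unit bivector B with B^2 = -1, the exponential series gives
e^(theta*B) = cos(theta) + sin(theta)*B (the GA analogue of Euler's formula).
theta = 41 degrees = 0.715585 rad
cos(41 deg) = 0.7547
sin(41 deg) = 0.6561
exp(theta*B) = 0.7547 + 0.6561*B


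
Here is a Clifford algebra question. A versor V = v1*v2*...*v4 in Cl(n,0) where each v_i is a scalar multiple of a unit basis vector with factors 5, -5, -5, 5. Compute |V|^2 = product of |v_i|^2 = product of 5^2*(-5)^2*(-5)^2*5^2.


Each vector v_i has |v_i|^2 = s_i^2
Squared scales: 5^2 = 25, (-5)^2 = 25, (-5)^2 = 25, 5^2 = 25
|V|^2 = 25 * 25 * 25 * 25
= 390625


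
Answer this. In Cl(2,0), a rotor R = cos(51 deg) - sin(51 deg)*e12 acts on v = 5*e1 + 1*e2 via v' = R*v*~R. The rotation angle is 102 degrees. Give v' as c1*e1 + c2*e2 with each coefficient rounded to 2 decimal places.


Rotor R = cos(51deg) - sin(51deg)*e12
Rotation angle theta = 2 * 51 = 102 degrees
v' = R*v*~R rotates v by theta.
cos(102deg) = -0.2079, sin(102deg) = 0.9781
v'_1 = 5*cos(102deg) - 1*sin(102deg)
= 5*(-0.2079) - 1*0.9781
= -2.02
v'_2 = 5*sin(102deg) + 1*cos(102deg)
= 5*0.9781 + 1*(-0.2079)
= 4.68
v' = -2.02*e1 + 4.68*e2


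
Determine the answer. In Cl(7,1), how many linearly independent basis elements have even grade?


Even subalgebra dimension = 2^(n-1)
n = 7 + 1 = 8
2^(8 - 1) = 2^7 = 128
Verification: sum of C(8,k) for even k = 1 + 28 + 70 + 28 + 1 = 128
Result = 128


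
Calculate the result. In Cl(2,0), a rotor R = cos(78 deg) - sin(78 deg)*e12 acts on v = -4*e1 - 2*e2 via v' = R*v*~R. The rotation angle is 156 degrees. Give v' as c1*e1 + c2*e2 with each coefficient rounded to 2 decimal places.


Rotor R = cos(78deg) - sin(78deg)*e12
Rotation angle theta = 2 * 78 = 156 degrees
v' = R*v*~R rotates v by theta.
cos(156deg) = -0.9135, sin(156deg) = 0.4067
v'_1 = -4*cos(156deg) - (-2)*sin(156deg)
= -4*(-0.9135) - (-2)*0.4067
= 4.47
v'_2 = -4*sin(156deg) + (-2)*cos(156deg)
= -4*0.4067 + (-2)*(-0.9135)
= 0.20
v' = 4.47*e1 + 0.20*e2


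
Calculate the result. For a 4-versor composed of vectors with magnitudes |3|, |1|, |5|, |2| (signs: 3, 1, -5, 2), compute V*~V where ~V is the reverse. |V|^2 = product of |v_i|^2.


Each vector v_i has |v_i|^2 = s_i^2
Squared scales: 3^2 = 9, 1^2 = 1, (-5)^2 = 25, 2^2 = 4
|V|^2 = 9 * 1 * 25 * 4
= 900


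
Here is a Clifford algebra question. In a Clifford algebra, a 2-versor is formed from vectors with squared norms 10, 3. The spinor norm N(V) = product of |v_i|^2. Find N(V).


Spinor norm N(V) = |v1|^2 * |v2|^2 * ... * |v2|^2
= 10 * 3
Running product: 10, 30
N(V) = 30


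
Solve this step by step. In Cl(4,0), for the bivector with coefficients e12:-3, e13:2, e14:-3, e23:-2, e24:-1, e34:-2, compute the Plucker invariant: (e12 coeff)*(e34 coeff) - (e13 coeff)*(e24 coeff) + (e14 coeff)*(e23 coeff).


Plucker relation: af - be + cd
a*f = (-3)*(-2) = 6
b*e = 2*(-1) = -2
c*d = (-3)*(-2) = 6
af - be + cd = 6 - (-2) + 6
= 14


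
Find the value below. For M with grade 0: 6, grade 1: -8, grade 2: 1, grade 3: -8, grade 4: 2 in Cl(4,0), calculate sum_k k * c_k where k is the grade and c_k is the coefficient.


Grade-weighted sum = sum of grade_k * coefficient_k
0*6 = 0
1*(-8) = -8
2*1 = 2
3*(-8) = -24
4*2 = 8
Total = 0 + (-8) + 2 + (-24) + 8 = -22


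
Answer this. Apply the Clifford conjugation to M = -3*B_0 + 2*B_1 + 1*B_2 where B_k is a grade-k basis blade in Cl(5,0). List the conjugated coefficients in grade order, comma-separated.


Clifford conjugate sign for grade k: (-1)^(k(k+1)/2)
Grade 0: (-1)^(0*1/2) = (-1)^0 = 1, coeff -3 -> -3
Grade 1: (-1)^(1*2/2) = (-1)^1 = -1, coeff 2 -> -2
Grade 2: (-1)^(2*3/2) = (-1)^3 = -1, coeff 1 -> -1
Conjugated coefficients: -3, -2, -1


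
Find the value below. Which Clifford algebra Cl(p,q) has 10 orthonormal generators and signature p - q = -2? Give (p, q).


We need p + q = 10 and p - q = -2.
Adding: 2p = 10 + (-2) = 8, so p = 4.
Then q = 10 - 4 = 6.
(p, q) = (4, 6)


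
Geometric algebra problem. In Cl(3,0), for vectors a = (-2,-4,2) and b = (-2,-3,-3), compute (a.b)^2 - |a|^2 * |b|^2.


a . b = (-2)*(-2) + (-4)*(-3) + 2*(-3)
= 4 + 12 + (-6) = 10
|a|^2 = (-2)^2 + (-4)^2 + 2^2 = 24
|b|^2 = (-2)^2 + (-3)^2 + (-3)^2 = 22
(a.b)^2 = 10^2 = 100
|a|^2 * |b|^2 = 24 * 22 = 528
Result = 100 - 528 = -428


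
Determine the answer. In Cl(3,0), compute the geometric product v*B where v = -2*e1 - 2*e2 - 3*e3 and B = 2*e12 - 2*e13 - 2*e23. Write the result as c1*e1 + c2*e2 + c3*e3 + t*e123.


vB has grade-1 (vector) and grade-3 (trivector) parts: vB = (v _| B) + (v ^ B).
Vector part <vB>_1:
  e1: -v2*b12 - v3*b13 = -(-2)*(2) - (-3)*(-2) = -2
  e2: v1*b12 - v3*b23 = (-2)*(2) - (-3)*(-2) = -10
  e3: v1*b13 + v2*b23 = (-2)*(-2) + (-2)*(-2) = 8
Trivector part <vB>_3:
  e123: v1*b23 - v2*b13 + v3*b12 = (-2)*(-2) - (-2)*(-2) + (-3)*(2) = -6
vB = -2*e1 - 10*e2 + 8*e3 - 6*e123


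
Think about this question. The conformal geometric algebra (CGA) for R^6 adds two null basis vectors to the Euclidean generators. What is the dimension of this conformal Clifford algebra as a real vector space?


The conformal model of R^6 uses Cl(7,1): the 6 Euclidean generators plus two extra orthogonal generators e+ (e+^2 = +1) and e- (e-^2 = -1), from which the null vectors e0, einf are built.
Number of generators m = 6 + 2 = 8.
dim Cl(p,q) = 2^m = 2^8 = 256


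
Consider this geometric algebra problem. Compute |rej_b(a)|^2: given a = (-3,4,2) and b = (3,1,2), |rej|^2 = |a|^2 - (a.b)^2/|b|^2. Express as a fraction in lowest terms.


|a|^2 = (-3)^2 + 4^2 + 2^2 = 29
|b|^2 = 3^2 + 1^2 + 2^2 = 14
a . b = (-3)*3 + 4*1 + 2*2 = -1
(a.b)^2 = (-1)^2 = 1
|rej|^2 = 29 - 1/14
= (406 - 1)/14
= 405/14
In lowest terms: 405/14


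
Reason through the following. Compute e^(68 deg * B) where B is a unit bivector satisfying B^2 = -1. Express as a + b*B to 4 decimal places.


For a unit bivector B with B^2 = -1, the exponential series gives
e^(theta*B) = cos(theta) + sin(theta)*B (the GA analogue of Euler's formula).
theta = 68 degrees = 1.186824 rad
cos(68 deg) = 0.3746
sin(68 deg) = 0.9272
exp(theta*B) = 0.3746 + 0.9272*B


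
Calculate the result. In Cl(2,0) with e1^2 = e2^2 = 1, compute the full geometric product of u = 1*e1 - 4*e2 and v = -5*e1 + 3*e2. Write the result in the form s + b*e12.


Expand: (1*e1 - 4*e2)(-5*e1 + 3*e2)
= 1*(-5)*e1e1 + 1*3*e1e2 + (-4)*(-5)*e2e1 + (-4)*3*e2e2
Using e1^2 = e2^2 = 1, e2e1 = -e1e2:
Scalar part s = 1*(-5) + (-4)*3 = -5 + (-12) = -17
Bivector part b = 1*3 - (-4)*(-5) = 3 - 20 = -17
uv = -17 - 17*e12


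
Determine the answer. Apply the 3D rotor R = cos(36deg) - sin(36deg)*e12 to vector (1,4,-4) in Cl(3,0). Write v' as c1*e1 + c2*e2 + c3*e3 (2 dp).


Rotor R = cos(36deg) - sin(36deg)*e12
Rotation angle theta = 2 * 36 = 72 degrees in the e12 plane (e1 -> e2).
The component perpendicular to the plane (e3) is invariant: v'_3 = v3 = -4.00
cos(72deg) = 0.3090, sin(72deg) = 0.9511
v'_1 = v1*cos(theta) - v2*sin(theta) = 1*0.3090 - 4*0.9511 = -3.50
v'_2 = v1*sin(theta) + v2*cos(theta) = 1*0.9511 + 4*0.3090 = 2.19
v' = -3.50*e1 + 2.19*e2 - 4.00*e3


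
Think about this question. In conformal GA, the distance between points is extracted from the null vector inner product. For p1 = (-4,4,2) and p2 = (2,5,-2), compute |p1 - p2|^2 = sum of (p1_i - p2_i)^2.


p1 - p2 = (-6, -1, 4)
|p1 - p2|^2 = (-6)^2 + (-1)^2 + 4^2
= 36 + 1 + 16
= 53


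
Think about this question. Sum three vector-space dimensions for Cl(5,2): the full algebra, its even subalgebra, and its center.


n = 5 + 2 = 7
Total dim = 2^7 = 128
Even subalgebra dim = 2^6 = 64
n is odd, so center dim = 2
Sum = 128 + 64 + 2 = 194


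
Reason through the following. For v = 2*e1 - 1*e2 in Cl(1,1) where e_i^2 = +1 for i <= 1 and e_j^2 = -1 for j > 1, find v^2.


v^2 = sum of c_i^2 * e_i^2
Positive signature terms (e_i^2 = +1): 2^2 = 4
Negative signature terms (e_j^2 = -1): (-1)^2 = 1
v^2 = 4 - 1 = 3


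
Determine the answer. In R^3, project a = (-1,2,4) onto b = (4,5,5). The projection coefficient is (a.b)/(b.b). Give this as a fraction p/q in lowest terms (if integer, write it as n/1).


Projection coefficient = (a . b) / (b . b)
a . b = (-1)*4 + 2*5 + 4*5
= -4 + 10 + 20 = 26
b . b = 4^2 + 5^2 + 5^2
= 16 + 25 + 25 = 66
Coefficient = 26/66
In lowest terms: 13/33


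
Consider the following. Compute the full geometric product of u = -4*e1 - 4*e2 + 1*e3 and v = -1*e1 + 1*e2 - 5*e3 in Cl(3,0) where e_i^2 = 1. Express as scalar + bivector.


In Cl(3,0): e_i^2 = 1, e_ie_j = -e_je_i for i != j.
Scalar part = u . v = (-4)*(-1) + (-4)*1 + 1*(-5)
= 4 + (-4) + (-5) = -5
e12 coeff = (-4)*1 - (-4)*(-1) = -4 - 4 = -8
e13 coeff = (-4)*(-5) - 1*(-1) = 20 - (-1) = 21
e23 coeff = (-4)*(-5) - 1*1 = 20 - 1 = 19
uv = -5 - 8*e12 + 21*e13 + 19*e23


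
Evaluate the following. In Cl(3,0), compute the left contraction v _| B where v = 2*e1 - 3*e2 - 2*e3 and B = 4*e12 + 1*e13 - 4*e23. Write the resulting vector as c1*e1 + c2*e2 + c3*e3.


Left contraction v _| B = <vB>_1 (grade-1 part of the geometric product vB).
Using e1_|e12 = e2, e2_|e12 = -e1, e1_|e13 = e3, e3_|e13 = -e1, e2_|e23 = e3, e3_|e23 = -e2:
e1 coeff: -v2*b12 - v3*b13 = -(-3)*(4) - (-2)*(1) = 14
e2 coeff: v1*b12 - v3*b23 = (2)*(4) - (-2)*(-4) = 0
e3 coeff: v1*b13 + v2*b23 = (2)*(1) + (-3)*(-4) = 14
v _| B = 14*e1 + 0*e2 + 14*e3


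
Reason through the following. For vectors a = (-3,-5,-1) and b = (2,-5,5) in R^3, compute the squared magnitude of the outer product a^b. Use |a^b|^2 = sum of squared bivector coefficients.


a wedge b = (a1*b2 - a2*b1)*e12 + (a1*b3 - a3*b1)*e13 + (a2*b3 - a3*b2)*e23
e12 coeff: (-3)*(-5) - (-5)*2 = 15 - (-10) = 25
e13 coeff: (-3)*5 - (-1)*2 = -15 - (-2) = -13
e23 coeff: (-5)*5 - (-1)*(-5) = -25 - 5 = -30
|a wedge b|^2 = 25^2 + (-13)^2 + (-30)^2
= 625 + 169 + 900
= 1694


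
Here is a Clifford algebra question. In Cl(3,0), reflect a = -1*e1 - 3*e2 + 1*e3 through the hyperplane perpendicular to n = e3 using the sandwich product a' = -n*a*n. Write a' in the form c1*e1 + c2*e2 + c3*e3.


Reflection formula: a' = -n*a*n, with n = e3 (unit vector, n^2 = 1).
For reflection through hyperplane perp to e3:
The component along e3 flips sign, others stay.
a = (-1, -3, 1)
a' = (-1, -3, -1)
a' = -1*e1 - 3*e2 - 1*e3
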